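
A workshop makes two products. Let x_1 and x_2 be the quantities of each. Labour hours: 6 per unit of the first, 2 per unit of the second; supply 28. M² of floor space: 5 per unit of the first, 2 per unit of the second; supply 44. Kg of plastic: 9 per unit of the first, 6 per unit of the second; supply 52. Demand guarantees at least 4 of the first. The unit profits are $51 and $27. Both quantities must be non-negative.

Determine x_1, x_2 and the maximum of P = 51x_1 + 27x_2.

x_1 = 4, x_2 = 2, maximum P = 258

Corner points and P = 51x_1 + 27x_2:
  (14/3, 0) → P = 238
  (4, 0) → P = 204
  (4, 2) → P = 258

At the optimal vertex, 6x_1 + 2x_2 = 28 and x_1 = 4.
Solving simultaneously gives x_1 = 4, x_2 = 2.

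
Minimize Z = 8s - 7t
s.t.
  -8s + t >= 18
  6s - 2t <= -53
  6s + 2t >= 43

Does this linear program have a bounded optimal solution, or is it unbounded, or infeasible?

unbounded

From the feasible point (17/10, 158/5), moving in the direction (1, 8) keeps every constraint satisfied while Z decreases without bound.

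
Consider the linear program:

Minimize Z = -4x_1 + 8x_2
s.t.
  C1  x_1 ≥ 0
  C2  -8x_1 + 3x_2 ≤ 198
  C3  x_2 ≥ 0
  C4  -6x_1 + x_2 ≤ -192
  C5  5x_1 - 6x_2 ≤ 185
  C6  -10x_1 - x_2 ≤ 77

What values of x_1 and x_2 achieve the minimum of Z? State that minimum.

Corner points and Z = -4x_1 + 8x_2:
  (387/5, 1362/5) → Z = 9348/5
  (32, 0) → Z = -128
  (37, 0) → Z = -148
The feasible region is unbounded (it extends along (3, 8), (6, 5)), but Z strictly increases along every unbounded feasible direction, so there is no improving ray and the minimum is attained at a vertex.

x_1 = 37, x_2 = 0, minimum Z = -148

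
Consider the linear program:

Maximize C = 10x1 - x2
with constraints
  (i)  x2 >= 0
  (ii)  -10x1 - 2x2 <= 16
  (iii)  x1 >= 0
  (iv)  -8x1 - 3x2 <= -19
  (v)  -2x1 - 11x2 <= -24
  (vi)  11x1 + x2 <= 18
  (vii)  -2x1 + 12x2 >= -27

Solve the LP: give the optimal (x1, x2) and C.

Corner points and C = 10x1 - x2:
  (0, 19/3) → C = -19/3
  (0, 18) → C = -18
  (7/5, 13/5) → C = 57/5

The binding constraints are -8x1 - 3x2 = -19 and 11x1 + x2 = 18.
Solving simultaneously gives x1 = 7/5, x2 = 13/5.

x1 = 7/5, x2 = 13/5, maximum C = 57/5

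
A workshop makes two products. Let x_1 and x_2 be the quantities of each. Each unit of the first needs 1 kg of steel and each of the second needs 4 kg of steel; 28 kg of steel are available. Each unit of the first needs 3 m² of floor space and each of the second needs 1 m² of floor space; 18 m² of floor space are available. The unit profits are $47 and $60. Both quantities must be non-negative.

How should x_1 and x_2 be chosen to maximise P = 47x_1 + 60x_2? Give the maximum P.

Corner points and P = 47x_1 + 60x_2:
  (0, 0) → P = 0
  (0, 7) → P = 420
  (6, 0) → P = 282
  (4, 6) → P = 548

The optimum lies where x_1 + 4x_2 = 28 and 3x_1 + x_2 = 18.
Solving simultaneously gives x_1 = 4, x_2 = 6.

x_1 = 4, x_2 = 6, maximum P = 548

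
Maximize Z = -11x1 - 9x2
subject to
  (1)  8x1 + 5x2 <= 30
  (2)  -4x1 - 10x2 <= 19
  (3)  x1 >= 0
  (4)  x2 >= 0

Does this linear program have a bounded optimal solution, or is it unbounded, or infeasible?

bounded optimum

Vertices and Z = -11x1 - 9x2:
  (0, 6) → Z = -54
  (15/4, 0) → Z = -165/4
  (0, 0) → Z = 0
The feasible region has finitely many vertices and no improving ray; the maximum is 0 at (0, 0).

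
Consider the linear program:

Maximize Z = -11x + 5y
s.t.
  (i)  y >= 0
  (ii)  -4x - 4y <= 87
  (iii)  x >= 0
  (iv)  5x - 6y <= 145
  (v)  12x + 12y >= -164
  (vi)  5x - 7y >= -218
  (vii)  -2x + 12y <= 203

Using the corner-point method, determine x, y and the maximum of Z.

Feasible corners and Z = -11x + 5y:
  (0, 0) → Z = 0
  (29, 0) → Z = -319
  (0, 203/12) → Z = 1015/12
  (493/8, 435/16) → Z = -8671/16

x = 0, y = 203/12, maximum Z = 1015/12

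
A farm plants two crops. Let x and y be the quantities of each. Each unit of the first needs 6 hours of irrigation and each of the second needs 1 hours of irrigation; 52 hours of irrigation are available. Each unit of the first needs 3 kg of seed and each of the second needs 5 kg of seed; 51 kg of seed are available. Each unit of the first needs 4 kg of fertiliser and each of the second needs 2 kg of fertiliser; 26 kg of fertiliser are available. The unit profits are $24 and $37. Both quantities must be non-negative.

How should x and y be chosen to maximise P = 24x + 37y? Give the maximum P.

x = 2, y = 9, maximum P = 381

Corner points and P = 24x + 37y:
  (0, 0) → P = 0
  (0, 51/5) → P = 1887/5
  (13/2, 0) → P = 156
  (2, 9) → P = 381

The optimum lies where 3x + 5y = 51 and 4x + 2y = 26.
Solving simultaneously gives x = 2, y = 9.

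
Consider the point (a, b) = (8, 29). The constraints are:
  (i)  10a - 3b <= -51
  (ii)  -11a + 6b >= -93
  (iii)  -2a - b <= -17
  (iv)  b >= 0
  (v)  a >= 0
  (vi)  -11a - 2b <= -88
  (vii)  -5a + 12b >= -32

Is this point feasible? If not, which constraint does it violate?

not feasible — violates (i)

Constraint (i): 10a - 3b = -7, which is not ≤ -51. All other constraints are satisfied.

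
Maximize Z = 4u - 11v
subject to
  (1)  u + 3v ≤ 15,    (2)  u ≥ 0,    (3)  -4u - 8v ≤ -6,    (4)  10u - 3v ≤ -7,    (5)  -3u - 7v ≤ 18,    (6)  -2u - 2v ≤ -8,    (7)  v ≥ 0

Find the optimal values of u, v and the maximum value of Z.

Extreme points and Z = 4u - 11v:
  (0, 5) → Z = -55
  (8/11, 157/33) → Z = -1631/33
  (0, 4) → Z = -44
  (5/13, 47/13) → Z = -497/13

u = 5/13, v = 47/13, maximum Z = -497/13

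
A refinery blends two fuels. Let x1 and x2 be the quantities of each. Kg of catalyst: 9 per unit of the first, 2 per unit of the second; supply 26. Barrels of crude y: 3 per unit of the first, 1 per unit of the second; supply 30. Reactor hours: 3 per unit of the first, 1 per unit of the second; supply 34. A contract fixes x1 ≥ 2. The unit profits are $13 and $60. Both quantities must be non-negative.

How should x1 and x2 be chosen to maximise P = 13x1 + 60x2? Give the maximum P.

x1 = 2, x2 = 4, maximum P = 266

Extreme points and P = 13x1 + 60x2:
  (26/9, 0) → P = 338/9
  (2, 0) → P = 26
  (2, 4) → P = 266

At the optimal vertex, 9x1 + 2x2 = 26 and x1 = 2.
Solving simultaneously gives x1 = 2, x2 = 4.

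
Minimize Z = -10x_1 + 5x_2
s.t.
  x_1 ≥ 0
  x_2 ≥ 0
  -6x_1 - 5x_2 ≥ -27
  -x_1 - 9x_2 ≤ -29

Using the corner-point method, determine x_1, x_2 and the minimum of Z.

x_1 = 2, x_2 = 3, minimum Z = -5

The binding constraints are -6x_1 - 5x_2 = -27 and -x_1 - 9x_2 = -29.
Solving simultaneously gives x_1 = 2, x_2 = 3.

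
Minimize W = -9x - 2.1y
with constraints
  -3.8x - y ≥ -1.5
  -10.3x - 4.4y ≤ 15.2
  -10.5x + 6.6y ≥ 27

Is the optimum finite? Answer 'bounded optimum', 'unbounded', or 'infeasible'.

Extreme points and W = -9x - 2.1y:
  (-285/593, 3945/1186) → W = -6309/2372
  (-332/173, 1975/1903) → W = 57441/3806
The feasible region has finitely many vertices and no improving ray; the minimum is -6309/2372 at (-285/593, 3945/1186).

bounded optimum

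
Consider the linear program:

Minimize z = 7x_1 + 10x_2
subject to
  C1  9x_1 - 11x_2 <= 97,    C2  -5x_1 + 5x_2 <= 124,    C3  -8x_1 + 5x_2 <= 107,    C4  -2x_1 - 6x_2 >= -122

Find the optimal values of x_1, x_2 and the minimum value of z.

x_1 = -1662/43, x_2 = -1739/43, minimum z = -29024/43

Corner points and z = 7x_1 + 10x_2:
  (-1662/43, -1739/43) → z = -29024/43
  (481/19, 226/19) → z = 5627/19
  (-16/29, 595/29) → z = 5838/29

At the optimal vertex, 9x_1 - 11x_2 = 97 and -8x_1 + 5x_2 = 107.
Solving simultaneously gives x_1 = -1662/43, x_2 = -1739/43.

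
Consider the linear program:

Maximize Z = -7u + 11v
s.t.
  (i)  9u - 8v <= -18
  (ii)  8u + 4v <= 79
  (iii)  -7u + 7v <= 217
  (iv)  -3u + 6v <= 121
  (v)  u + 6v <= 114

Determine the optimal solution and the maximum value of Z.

Extreme points and Z = -7u + 11v:
  (28/5, 171/20) → Z = 1097/20
  (9/22, 833/44) → Z = 9037/44
  (-65/3, 28/3) → Z = 763/3
  (-7/4, 463/24) → Z = 5387/24
The feasible region is unbounded (it extends along (-1, -1), (-8, -9)), but Z strictly decreases along every unbounded feasible direction, so there is no improving ray and the maximum is attained at a vertex.

u = -65/3, v = 28/3, maximum Z = 763/3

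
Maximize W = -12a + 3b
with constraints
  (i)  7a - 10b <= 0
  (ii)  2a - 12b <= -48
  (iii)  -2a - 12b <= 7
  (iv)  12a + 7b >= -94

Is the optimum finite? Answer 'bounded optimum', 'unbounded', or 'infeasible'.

unbounded

From the feasible point (15/2, 21/4), moving in the direction (-7, 12) keeps every constraint satisfied while W increases without bound.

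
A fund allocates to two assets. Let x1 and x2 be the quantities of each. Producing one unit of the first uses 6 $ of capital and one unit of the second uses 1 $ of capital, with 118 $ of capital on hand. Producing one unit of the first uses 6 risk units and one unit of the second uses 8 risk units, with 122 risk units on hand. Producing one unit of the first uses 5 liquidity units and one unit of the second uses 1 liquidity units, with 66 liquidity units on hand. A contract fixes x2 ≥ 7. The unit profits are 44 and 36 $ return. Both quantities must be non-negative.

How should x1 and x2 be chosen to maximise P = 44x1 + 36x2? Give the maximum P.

x1 = 11, x2 = 7, maximum P = 736

Corner points and P = 44x1 + 36x2:
  (0, 61/4) → P = 549
  (0, 7) → P = 252
  (11, 7) → P = 736

At the optimal vertex, 6x1 + 8x2 = 122 and x2 = 7.
Solving simultaneously gives x1 = 11, x2 = 7.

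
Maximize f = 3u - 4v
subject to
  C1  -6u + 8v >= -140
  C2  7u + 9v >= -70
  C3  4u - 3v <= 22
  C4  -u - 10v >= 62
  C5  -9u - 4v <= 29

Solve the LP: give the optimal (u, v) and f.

u = 1/43, v = -314/43, maximum f = 1259/43

Feasible corners and f = 3u - 4v:
  (34/43, -270/43) → f = 1182/43
  (1/43, -314/43) → f = 1259/43
  (-21/43, -529/86) → f = 995/43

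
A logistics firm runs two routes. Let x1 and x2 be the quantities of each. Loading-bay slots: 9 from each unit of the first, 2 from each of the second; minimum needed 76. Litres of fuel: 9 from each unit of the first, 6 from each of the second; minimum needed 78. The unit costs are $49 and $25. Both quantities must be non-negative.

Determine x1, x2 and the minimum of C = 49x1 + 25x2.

x1 = 25/3, x2 = 1/2, minimum C = 2525/6

The feasible region is unbounded (it extends along (0, 1), (1, 0)), but C strictly increases along every unbounded feasible direction, so there is no improving ray and the minimum is attained at a vertex.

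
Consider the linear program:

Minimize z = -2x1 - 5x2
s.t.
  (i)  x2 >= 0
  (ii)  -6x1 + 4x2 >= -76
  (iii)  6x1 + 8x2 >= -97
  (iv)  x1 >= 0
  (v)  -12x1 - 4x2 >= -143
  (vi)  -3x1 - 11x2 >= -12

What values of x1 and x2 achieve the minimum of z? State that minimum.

Vertices and z = -2x1 - 5x2:
  (0, 0) → z = 0
  (4, 0) → z = -8
  (0, 12/11) → z = -60/11

The binding constraints are x2 = 0 and -3x1 - 11x2 = -12.
Solving simultaneously gives x1 = 4, x2 = 0.

x1 = 4, x2 = 0, minimum z = -8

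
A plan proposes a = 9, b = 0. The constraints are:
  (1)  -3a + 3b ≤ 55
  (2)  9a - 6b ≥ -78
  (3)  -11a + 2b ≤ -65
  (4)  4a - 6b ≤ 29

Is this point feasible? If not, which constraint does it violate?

not feasible — violates (4)

Constraint (4): 4a - 6b = 36, which is not ≤ 29. All other constraints are satisfied.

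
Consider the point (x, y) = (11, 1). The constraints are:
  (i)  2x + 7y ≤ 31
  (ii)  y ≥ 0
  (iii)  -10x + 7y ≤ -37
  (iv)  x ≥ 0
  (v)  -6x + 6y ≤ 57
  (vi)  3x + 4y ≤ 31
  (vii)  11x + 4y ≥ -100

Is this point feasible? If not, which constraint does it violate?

Constraint (vi): 3x + 4y = 37, which is not ≤ 31. All other constraints are satisfied.

not feasible — violates (vi)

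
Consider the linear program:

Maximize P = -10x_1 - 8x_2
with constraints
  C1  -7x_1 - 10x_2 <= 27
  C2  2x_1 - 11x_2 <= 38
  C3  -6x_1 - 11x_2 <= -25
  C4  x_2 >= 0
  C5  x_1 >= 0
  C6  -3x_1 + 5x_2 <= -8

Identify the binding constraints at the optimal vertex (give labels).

Feasible corners and P = -10x_1 - 8x_2:
  (19, 0) → P = -190
  (25/6, 0) → P = -125/3
  (71/21, 3/7) → P = -782/21
The feasible region is unbounded (it extends along (5, 3), (11, 2)), but P strictly decreases along every unbounded feasible direction, so there is no improving ray and the maximum is attained at a vertex.

The maximum is at (71/21, 3/7). Substituting into each constraint, equality holds for C3 and C6; the remaining constraints have slack.

C3 and C6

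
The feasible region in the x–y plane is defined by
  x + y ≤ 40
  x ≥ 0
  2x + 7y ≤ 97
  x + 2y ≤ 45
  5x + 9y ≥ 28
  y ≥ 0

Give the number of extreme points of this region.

Of the 15 pairwise boundary intersections, those satisfying every inequality are:
  (183/5, 17/5)
  (40, 0)
  (0, 97/7)
  (0, 28/9)
  (28/5, 0)

5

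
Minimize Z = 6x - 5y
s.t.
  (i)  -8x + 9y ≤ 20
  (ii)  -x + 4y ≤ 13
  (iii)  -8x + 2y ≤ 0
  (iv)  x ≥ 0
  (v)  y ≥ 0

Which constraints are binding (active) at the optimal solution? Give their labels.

(i) and (iii)

Feasible corners and Z = 6x - 5y:
  (37/23, 84/23) → Z = -198/23
  (5/7, 20/7) → Z = -10
  (0, 0) → Z = 0
The feasible region is unbounded (it extends along (1, 0), (4, 1)), but Z strictly increases along every unbounded feasible direction, so there is no improving ray and the minimum is attained at a vertex.

The minimum is at (5/7, 20/7). Substituting into each constraint, equality holds for (i) and (iii); the remaining constraints have slack.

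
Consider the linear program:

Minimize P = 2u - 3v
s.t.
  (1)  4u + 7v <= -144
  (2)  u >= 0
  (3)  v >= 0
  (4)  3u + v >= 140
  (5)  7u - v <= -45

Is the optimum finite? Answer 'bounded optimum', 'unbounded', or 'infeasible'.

infeasible

The boundaries u = 0 and 3u + v = 140 meet at (0, 140), but that point violates 4u + 7v ≤ -144. Every candidate vertex is excluded by some other constraint, so the feasible region is empty.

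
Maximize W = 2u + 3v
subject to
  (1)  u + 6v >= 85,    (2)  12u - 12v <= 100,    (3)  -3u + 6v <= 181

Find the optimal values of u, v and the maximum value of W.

u = 77, v = 206/3, maximum W = 360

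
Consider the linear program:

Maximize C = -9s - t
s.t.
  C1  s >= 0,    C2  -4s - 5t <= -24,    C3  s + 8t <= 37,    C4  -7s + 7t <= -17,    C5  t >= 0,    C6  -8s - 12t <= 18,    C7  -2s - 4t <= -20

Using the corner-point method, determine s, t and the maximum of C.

Vertices and C = -9s - t:
  (395/63, 242/63) → C = -3797/63
  (37, 0) → C = -333
  (104/21, 53/21) → C = -989/21
  (10, 0) → C = -90

The optimum lies where -7s + 7t = -17 and -2s - 4t = -20.
Solving simultaneously gives s = 104/21, t = 53/21.

s = 104/21, t = 53/21, maximum C = -989/21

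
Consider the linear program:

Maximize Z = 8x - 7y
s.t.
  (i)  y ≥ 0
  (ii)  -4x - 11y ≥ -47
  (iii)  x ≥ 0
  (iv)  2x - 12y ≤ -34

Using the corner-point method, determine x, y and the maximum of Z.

x = 19/7, y = 23/7, maximum Z = -9/7

Corner points and Z = 8x - 7y:
  (0, 47/11) → Z = -329/11
  (19/7, 23/7) → Z = -9/7
  (0, 17/6) → Z = -119/6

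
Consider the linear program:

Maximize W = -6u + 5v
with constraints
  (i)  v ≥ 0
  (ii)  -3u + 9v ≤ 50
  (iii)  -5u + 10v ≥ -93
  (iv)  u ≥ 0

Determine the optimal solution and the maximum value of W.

Corner points and W = -6u + 5v:
  (93/5, 0) → W = -558/5
  (0, 0) → W = 0
  (1337/15, 529/15) → W = -5377/15
  (0, 50/9) → W = 250/9

The optimum lies where -3u + 9v = 50 and u = 0.
Solving simultaneously gives u = 0, v = 50/9.

u = 0, v = 50/9, maximum W = 250/9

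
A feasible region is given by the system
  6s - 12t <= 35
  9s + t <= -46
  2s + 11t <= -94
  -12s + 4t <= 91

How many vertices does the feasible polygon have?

3

The feasible vertices (each the meet of two boundaries and inside every other half-plane) are:
  (-743/90, -317/45)
  (-154/15, -161/20)
  (-1377/140, -473/70)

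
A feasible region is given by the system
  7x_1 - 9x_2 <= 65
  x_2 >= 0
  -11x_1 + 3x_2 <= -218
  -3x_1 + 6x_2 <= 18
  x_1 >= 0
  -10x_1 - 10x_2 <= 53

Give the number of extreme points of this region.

Pairwise boundary intersections that survive every other constraint:
  (589/26, 811/78)
  (184/5, 107/5)
  (454/19, 284/19)

3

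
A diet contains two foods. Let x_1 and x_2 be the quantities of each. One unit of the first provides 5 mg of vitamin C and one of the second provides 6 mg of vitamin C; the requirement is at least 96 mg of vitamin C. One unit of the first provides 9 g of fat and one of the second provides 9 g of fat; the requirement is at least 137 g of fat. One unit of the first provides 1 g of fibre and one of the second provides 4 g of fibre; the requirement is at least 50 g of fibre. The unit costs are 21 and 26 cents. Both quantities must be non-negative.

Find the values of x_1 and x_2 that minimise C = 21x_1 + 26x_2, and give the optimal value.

x_1 = 6, x_2 = 11, minimum C = 412

Corner points and C = 21x_1 + 26x_2:
  (0, 16) → C = 416
  (50, 0) → C = 1050
  (6, 11) → C = 412
The feasible region is unbounded (it extends along (0, 1), (1, 0)), but C strictly increases along every unbounded feasible direction, so there is no improving ray and the minimum is attained at a vertex.

At the optimal vertex, 5x_1 + 6x_2 = 96 and x_1 + 4x_2 = 50.
Solving simultaneously gives x_1 = 6, x_2 = 11.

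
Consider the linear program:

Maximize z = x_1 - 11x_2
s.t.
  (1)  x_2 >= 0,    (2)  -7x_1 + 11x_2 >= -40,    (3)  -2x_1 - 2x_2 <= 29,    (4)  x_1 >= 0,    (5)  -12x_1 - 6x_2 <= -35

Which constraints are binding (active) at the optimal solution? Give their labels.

(1) and (2)

Extreme points and z = x_1 - 11x_2:
  (40/7, 0) → z = 40/7
  (35/12, 0) → z = 35/12
  (0, 35/6) → z = -385/6
The feasible region is unbounded (it extends along (0, 1), (11, 7)), but z strictly decreases along every unbounded feasible direction, so there is no improving ray and the maximum is attained at a vertex.

The maximum is at (40/7, 0). Substituting into each constraint, equality holds for (1) and (2); the remaining constraints have slack.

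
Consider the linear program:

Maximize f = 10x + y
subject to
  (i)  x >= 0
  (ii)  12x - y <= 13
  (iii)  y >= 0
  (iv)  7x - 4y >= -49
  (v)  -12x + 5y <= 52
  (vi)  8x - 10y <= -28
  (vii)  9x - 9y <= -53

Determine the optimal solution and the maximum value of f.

x = 39/16, y = 65/4, maximum f = 325/8

Extreme points and f = 10x + y:
  (0, 52/5) → f = 52/5
  (0, 53/9) → f = 53/9
  (39/16, 65/4) → f = 325/8
  (170/99, 251/33) → f = 223/9

The binding constraints are 12x - y = 13 and -12x + 5y = 52.
Solving simultaneously gives x = 39/16, y = 65/4.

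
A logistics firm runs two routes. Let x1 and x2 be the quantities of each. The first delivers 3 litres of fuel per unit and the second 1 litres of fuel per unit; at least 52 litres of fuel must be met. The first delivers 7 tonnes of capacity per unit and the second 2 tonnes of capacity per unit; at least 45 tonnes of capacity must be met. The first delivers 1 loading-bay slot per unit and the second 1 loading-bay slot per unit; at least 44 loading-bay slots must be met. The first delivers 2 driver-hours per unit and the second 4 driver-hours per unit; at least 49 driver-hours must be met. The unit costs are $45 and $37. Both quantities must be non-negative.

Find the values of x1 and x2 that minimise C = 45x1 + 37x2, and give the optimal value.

Feasible corners and C = 45x1 + 37x2:
  (0, 52) → C = 1924
  (44, 0) → C = 1980
  (4, 40) → C = 1660
The feasible region is unbounded (it extends along (0, 1), (1, 0)), but C strictly increases along every unbounded feasible direction, so there is no improving ray and the minimum is attained at a vertex.

x1 = 4, x2 = 40, minimum C = 1660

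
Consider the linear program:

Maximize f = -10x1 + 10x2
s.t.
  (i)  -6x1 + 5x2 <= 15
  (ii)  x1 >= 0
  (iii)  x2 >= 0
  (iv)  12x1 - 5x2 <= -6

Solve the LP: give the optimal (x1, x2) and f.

x1 = 3/2, x2 = 24/5, maximum f = 33

Feasible corners and f = -10x1 + 10x2:
  (0, 3) → f = 30
  (3/2, 24/5) → f = 33
  (0, 6/5) → f = 12

At the optimal vertex, -6x1 + 5x2 = 15 and 12x1 - 5x2 = -6.
Solving simultaneously gives x1 = 3/2, x2 = 24/5.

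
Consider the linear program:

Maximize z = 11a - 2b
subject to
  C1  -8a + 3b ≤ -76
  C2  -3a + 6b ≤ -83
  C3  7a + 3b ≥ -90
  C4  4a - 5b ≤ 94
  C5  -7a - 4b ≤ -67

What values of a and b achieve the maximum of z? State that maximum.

Feasible corners and z = 11a - 2b:
  (149/9, -50/9) → z = 1739/9
  (367/27, -190/27) → z = 4417/27
  (237/17, -130/17) → z = 2867/17

At the optimal vertex, -3a + 6b = -83 and 4a - 5b = 94.
Solving simultaneously gives a = 149/9, b = -50/9.

a = 149/9, b = -50/9, maximum z = 1739/9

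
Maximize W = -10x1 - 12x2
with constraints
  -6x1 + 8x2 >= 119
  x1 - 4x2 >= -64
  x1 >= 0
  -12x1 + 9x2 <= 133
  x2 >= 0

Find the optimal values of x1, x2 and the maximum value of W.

x1 = 1/6, x2 = 15, maximum W = -545/3

Extreme points and W = -10x1 - 12x2:
  (9/4, 265/16) → W = -885/4
  (1/6, 15) → W = -545/3
  (44/39, 635/39) → W = -620/3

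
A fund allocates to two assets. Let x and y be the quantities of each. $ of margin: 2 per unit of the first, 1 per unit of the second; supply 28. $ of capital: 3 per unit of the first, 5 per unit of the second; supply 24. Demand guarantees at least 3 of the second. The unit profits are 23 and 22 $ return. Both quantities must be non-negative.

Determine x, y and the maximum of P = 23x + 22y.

x = 3, y = 3, maximum P = 135

Vertices and P = 23x + 22y:
  (0, 24/5) → P = 528/5
  (0, 3) → P = 66
  (3, 3) → P = 135

The binding constraints are 3x + 5y = 24 and y = 3.
Solving simultaneously gives x = 3, y = 3.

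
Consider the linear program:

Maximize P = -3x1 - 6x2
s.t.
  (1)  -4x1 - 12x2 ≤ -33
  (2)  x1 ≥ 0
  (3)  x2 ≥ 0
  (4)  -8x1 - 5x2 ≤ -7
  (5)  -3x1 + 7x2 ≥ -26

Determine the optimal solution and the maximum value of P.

Extreme points and P = -3x1 - 6x2:
  (0, 11/4) → P = -33/2
  (33/4, 0) → P = -99/4
  (26/3, 0) → P = -26
The feasible region is unbounded (it extends along (0, 1), (7, 3)), but P strictly decreases along every unbounded feasible direction, so there is no improving ray and the maximum is attained at a vertex.

At the optimal vertex, -4x1 - 12x2 = -33 and x1 = 0.
Solving simultaneously gives x1 = 0, x2 = 11/4.

x1 = 0, x2 = 11/4, maximum P = -33/2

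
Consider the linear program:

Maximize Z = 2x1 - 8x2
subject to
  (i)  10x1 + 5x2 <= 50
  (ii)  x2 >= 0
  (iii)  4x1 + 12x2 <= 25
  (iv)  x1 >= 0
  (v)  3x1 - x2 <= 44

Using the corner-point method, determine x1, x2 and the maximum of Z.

Vertices and Z = 2x1 - 8x2:
  (5, 0) → Z = 10
  (19/4, 1/2) → Z = 11/2
  (0, 0) → Z = 0
  (0, 25/12) → Z = -50/3

The optimum lies where 10x1 + 5x2 = 50 and x2 = 0.
Solving simultaneously gives x1 = 5, x2 = 0.

x1 = 5, x2 = 0, maximum Z = 10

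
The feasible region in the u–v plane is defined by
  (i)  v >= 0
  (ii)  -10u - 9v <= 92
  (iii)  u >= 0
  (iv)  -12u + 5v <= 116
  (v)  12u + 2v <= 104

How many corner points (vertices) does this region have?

The feasible vertices (each the meet of two boundaries and inside every other half-plane) are:
  (0, 0)
  (26/3, 0)
  (0, 116/5)
  (24/7, 220/7)

4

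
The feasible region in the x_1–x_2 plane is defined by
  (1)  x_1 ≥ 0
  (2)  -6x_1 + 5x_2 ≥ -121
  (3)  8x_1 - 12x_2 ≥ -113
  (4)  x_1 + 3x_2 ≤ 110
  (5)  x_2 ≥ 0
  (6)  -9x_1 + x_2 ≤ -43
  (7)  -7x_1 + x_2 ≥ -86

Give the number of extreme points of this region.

4

Intersecting each pair of boundary lines and keeping only the points that satisfy every inequality leaves:
  (629/100, 1361/100)
  (1145/76, 1479/76)
  (43/9, 0)
  (86/7, 0)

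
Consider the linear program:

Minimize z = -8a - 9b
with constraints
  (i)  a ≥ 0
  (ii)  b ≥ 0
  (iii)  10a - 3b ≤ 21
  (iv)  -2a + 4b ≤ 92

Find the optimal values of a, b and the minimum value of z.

Extreme points and z = -8a - 9b:
  (0, 0) → z = 0
  (0, 23) → z = -207
  (21/10, 0) → z = -84/5
  (180/17, 481/17) → z = -5769/17

The optimum lies where 10a - 3b = 21 and -2a + 4b = 92.
Solving simultaneously gives a = 180/17, b = 481/17.

a = 180/17, b = 481/17, minimum z = -5769/17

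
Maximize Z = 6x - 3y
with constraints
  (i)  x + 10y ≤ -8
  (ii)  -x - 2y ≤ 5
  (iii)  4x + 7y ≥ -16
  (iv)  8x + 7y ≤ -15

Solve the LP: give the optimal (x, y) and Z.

Corner points and Z = 6x - 3y:
  (-104/33, -16/33) → Z = -192/11
  (-94/73, -49/73) → Z = -417/73
  (1/4, -17/7) → Z = 123/14

x = 1/4, y = -17/7, maximum Z = 123/14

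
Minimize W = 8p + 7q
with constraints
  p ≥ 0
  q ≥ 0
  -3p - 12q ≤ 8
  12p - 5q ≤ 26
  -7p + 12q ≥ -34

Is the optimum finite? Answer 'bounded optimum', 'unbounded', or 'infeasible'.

Feasible corners and W = 8p + 7q:
  (0, 0) → W = 0
  (13/6, 0) → W = 52/3
The feasible region has finitely many vertices and no improving ray; the minimum is 0 at (0, 0).

bounded optimum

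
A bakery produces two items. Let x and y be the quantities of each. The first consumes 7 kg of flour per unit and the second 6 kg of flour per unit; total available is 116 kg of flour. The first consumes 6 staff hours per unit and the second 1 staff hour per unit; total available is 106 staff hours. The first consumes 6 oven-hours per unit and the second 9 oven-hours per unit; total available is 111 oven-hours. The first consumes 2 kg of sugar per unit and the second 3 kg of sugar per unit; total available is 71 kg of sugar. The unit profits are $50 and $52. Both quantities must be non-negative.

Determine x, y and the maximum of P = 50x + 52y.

Vertices and P = 50x + 52y:
  (0, 0) → P = 0
  (0, 37/3) → P = 1924/3
  (116/7, 0) → P = 5800/7
  (14, 3) → P = 856

The optimum lies where 7x + 6y = 116 and 6x + 9y = 111.
Solving simultaneously gives x = 14, y = 3.

x = 14, y = 3, maximum P = 856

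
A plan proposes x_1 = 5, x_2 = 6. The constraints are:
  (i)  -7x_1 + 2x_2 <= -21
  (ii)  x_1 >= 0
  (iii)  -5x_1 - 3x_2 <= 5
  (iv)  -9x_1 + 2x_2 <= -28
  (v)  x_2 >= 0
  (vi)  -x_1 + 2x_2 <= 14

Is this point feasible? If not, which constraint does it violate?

(i): -23 ≤ -21 ✓
(ii): 5 ≥ 0 ✓
(iii): -43 ≤ 5 ✓
(iv): -33 ≤ -28 ✓
(v): 6 ≥ 0 ✓
(vi): 7 ≤ 14 ✓

feasible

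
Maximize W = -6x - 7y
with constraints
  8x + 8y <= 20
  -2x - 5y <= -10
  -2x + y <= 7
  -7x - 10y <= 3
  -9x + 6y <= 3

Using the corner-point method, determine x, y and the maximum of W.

x = 15/19, y = 32/19, maximum W = -314/19

At the optimal vertex, -2x - 5y = -10 and -9x + 6y = 3.
Solving simultaneously gives x = 15/19, y = 32/19.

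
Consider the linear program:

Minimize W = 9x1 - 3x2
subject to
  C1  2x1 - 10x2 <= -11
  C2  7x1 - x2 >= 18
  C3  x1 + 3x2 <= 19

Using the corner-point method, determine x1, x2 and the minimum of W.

x1 = 73/22, x2 = 115/22, minimum W = 156/11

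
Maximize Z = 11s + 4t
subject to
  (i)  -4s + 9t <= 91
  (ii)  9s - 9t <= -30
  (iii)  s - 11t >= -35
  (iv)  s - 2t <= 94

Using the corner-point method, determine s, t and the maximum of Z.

s = -1/6, t = 19/6, maximum Z = 65/6

Feasible corners and Z = 11s + 4t:
  (-98/5, 7/5) → Z = -210
  (-1/6, 19/6) → Z = 65/6
  (-302/3, -292/3) → Z = -4490/3
The feasible region is unbounded (it extends along (-2, -1), (-9, -4)), but Z strictly decreases along every unbounded feasible direction, so there is no improving ray and the maximum is attained at a vertex.

The optimum lies where 9s - 9t = -30 and s - 11t = -35.
Solving simultaneously gives s = -1/6, t = 19/6.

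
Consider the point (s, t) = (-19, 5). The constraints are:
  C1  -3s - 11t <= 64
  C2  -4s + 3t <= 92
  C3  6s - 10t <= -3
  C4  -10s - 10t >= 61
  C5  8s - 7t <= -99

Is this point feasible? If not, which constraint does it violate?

C1: 2 ≤ 64 ✓
C2: 91 ≤ 92 ✓
C3: -164 ≤ -3 ✓
C4: 140 ≥ 61 ✓
C5: -187 ≤ -99 ✓

feasible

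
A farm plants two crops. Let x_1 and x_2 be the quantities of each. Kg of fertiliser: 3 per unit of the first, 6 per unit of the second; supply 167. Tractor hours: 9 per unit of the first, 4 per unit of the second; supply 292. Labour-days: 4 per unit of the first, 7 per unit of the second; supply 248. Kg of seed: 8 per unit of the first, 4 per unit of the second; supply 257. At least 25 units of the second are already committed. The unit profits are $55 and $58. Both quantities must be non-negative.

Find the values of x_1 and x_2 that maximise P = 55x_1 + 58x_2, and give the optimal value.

x_1 = 17/3, x_2 = 25, maximum P = 5285/3

Corner points and P = 55x_1 + 58x_2:
  (0, 167/6) → P = 4843/3
  (0, 25) → P = 1450
  (17/3, 25) → P = 5285/3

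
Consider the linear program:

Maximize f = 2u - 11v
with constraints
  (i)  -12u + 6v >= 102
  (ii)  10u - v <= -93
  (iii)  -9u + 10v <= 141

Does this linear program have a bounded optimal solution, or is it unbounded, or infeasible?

unbounded

From the feasible point (-19/2, -2), moving in the direction (-10, -9) keeps every constraint satisfied while f increases without bound.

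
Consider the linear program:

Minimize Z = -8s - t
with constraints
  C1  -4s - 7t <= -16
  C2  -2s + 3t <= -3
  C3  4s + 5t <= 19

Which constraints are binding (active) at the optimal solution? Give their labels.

Corner points and Z = -8s - t:
  (69/26, 10/13) → Z = -22
  (53/8, -3/2) → Z = -103/2
  (36/11, 13/11) → Z = -301/11

The minimum is at (53/8, -3/2). Substituting into each constraint, equality holds for C1 and C3; the remaining constraints have slack.

C1 and C3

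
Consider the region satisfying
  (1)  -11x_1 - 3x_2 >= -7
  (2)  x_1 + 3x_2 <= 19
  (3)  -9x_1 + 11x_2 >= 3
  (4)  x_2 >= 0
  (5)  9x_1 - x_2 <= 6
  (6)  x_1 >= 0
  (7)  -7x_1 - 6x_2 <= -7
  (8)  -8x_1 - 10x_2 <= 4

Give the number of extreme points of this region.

Intersecting each pair of boundary lines and keeping only the points that satisfy every inequality leaves:
  (17/37, 24/37)
  (0, 7/3)
  (59/131, 84/131)
  (0, 7/6)

4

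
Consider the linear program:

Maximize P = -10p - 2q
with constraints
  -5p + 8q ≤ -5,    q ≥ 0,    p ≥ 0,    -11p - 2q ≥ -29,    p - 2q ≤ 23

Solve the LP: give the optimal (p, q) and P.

p = 1, q = 0, maximum P = -10

Feasible corners and P = -10p - 2q:
  (1, 0) → P = -10
  (121/49, 45/49) → P = -1300/49
  (29/11, 0) → P = -290/11

The optimum lies where -5p + 8q = -5 and q = 0.
Solving simultaneously gives p = 1, q = 0.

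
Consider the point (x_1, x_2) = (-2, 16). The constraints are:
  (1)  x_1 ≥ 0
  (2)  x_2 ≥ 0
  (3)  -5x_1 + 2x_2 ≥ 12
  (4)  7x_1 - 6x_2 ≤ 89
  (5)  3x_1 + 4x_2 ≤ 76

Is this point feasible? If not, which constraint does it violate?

Constraint (1): x_1 = -2, which is not ≥ 0. All other constraints are satisfied.

not feasible — violates (1)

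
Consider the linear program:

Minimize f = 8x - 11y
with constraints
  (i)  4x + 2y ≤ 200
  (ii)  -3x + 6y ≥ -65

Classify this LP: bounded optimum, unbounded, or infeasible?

From the feasible point (133/3, 34/3), moving in the direction (-6, -3) keeps every constraint satisfied while f decreases without bound.

unbounded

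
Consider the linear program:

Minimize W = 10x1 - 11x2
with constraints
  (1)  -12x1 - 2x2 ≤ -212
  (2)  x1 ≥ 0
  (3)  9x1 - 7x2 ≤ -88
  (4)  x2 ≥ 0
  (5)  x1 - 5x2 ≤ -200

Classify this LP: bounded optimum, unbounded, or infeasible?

unbounded

From the feasible point (0, 106), moving in the direction (0, 1) keeps every constraint satisfied while W decreases without bound.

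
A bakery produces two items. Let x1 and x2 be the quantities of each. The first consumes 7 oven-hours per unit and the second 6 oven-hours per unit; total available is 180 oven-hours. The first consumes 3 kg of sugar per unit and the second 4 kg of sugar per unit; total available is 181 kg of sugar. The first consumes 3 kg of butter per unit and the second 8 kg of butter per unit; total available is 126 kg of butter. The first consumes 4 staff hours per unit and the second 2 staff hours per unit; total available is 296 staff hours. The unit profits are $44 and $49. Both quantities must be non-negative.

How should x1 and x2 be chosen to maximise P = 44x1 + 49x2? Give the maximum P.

x1 = 18, x2 = 9, maximum P = 1233

Vertices and P = 44x1 + 49x2:
  (0, 0) → P = 0
  (0, 63/4) → P = 3087/4
  (180/7, 0) → P = 7920/7
  (18, 9) → P = 1233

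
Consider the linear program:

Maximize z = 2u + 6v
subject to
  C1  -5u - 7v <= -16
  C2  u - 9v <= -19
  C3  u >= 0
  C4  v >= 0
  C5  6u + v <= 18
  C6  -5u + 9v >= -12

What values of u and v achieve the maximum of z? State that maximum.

u = 0, v = 18, maximum z = 108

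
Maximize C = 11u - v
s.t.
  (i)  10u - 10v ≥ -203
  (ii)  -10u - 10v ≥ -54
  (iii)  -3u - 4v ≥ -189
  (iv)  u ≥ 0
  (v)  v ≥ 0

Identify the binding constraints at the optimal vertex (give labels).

Corner points and C = 11u - v:
  (0, 27/5) → C = -27/5
  (27/5, 0) → C = 297/5
  (0, 0) → C = 0

The maximum is at (27/5, 0). Substituting into each constraint, equality holds for (ii) and (v); the remaining constraints have slack.

(ii) and (v)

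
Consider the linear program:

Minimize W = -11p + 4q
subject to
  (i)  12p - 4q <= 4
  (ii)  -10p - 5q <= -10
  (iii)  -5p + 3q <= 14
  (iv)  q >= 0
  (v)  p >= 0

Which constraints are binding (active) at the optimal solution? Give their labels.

Vertices and W = -11p + 4q:
  (3/5, 4/5) → W = -17/5
  (17/4, 47/4) → W = 1/4
  (0, 2) → W = 8
  (0, 14/3) → W = 56/3

The minimum is at (3/5, 4/5). Substituting into each constraint, equality holds for (i) and (ii); the remaining constraints have slack.

(i) and (ii)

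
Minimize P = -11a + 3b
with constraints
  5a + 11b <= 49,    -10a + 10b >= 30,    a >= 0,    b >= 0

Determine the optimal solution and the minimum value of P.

Vertices and P = -11a + 3b:
  (1, 4) → P = 1
  (0, 49/11) → P = 147/11
  (0, 3) → P = 9

At the optimal vertex, 5a + 11b = 49 and -10a + 10b = 30.
Solving simultaneously gives a = 1, b = 4.

a = 1, b = 4, minimum P = 1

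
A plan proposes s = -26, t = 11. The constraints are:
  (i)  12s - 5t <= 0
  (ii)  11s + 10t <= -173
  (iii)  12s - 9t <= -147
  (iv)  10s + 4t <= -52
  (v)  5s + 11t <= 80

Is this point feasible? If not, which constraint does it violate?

feasible

(i): -367 ≤ 0 ✓
(ii): -176 ≤ -173 ✓
(iii): -411 ≤ -147 ✓
(iv): -216 ≤ -52 ✓
(v): -9 ≤ 80 ✓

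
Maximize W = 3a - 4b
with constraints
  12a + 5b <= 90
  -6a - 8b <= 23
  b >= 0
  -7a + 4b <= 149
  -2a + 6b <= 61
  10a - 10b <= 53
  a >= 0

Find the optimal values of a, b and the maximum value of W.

a = 53/10, b = 0, maximum W = 159/10

Extreme points and W = 3a - 4b:
  (235/82, 456/41) → W = -2943/82
  (233/34, 132/85) → W = 2439/170
  (53/10, 0) → W = 159/10
  (0, 0) → W = 0
  (0, 61/6) → W = -122/3

At the optimal vertex, b = 0 and 10a - 10b = 53.
Solving simultaneously gives a = 53/10, b = 0.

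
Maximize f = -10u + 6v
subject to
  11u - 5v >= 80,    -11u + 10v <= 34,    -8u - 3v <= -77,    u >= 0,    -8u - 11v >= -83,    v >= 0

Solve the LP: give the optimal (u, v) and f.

u = 299/32, v = 3/4, maximum f = -1423/16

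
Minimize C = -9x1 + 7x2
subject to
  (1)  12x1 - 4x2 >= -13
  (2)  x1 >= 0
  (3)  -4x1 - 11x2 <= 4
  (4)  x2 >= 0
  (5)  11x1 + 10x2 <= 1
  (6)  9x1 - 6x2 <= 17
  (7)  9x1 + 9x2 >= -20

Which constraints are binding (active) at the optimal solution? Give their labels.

(4) and (5)

Feasible corners and C = -9x1 + 7x2:
  (0, 0) → C = 0
  (0, 1/10) → C = 7/10
  (1/11, 0) → C = -9/11

The minimum is at (1/11, 0). Substituting into each constraint, equality holds for (4) and (5); the remaining constraints have slack.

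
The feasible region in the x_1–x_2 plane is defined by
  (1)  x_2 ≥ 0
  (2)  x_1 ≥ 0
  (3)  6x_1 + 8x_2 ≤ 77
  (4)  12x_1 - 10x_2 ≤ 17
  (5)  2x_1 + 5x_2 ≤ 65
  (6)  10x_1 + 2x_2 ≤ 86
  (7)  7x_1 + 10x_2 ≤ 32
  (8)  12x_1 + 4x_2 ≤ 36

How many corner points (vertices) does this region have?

5

Of the 28 pairwise boundary intersections, those satisfying every inequality are:
  (0, 0)
  (17/12, 0)
  (0, 16/5)
  (107/42, 19/14)
  (58/23, 33/23)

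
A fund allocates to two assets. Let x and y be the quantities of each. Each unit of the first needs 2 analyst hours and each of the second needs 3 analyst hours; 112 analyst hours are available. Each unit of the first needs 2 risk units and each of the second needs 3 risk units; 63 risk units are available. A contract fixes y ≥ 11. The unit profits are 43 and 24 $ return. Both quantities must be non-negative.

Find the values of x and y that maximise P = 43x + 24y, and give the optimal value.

x = 15, y = 11, maximum P = 909

Corner points and P = 43x + 24y:
  (0, 21) → P = 504
  (0, 11) → P = 264
  (15, 11) → P = 909

The optimum lies where 2x + 3y = 63 and y = 11.
Solving simultaneously gives x = 15, y = 11.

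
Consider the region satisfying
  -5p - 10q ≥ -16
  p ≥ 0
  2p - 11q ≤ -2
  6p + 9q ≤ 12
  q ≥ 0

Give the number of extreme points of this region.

3

The feasible vertices (each the meet of two boundaries and inside every other half-plane) are:
  (0, 2/11)
  (0, 4/3)
  (19/14, 3/7)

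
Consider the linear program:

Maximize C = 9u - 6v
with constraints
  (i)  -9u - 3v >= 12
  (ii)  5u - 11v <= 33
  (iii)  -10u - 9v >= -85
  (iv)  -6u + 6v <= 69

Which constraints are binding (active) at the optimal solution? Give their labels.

(i) and (ii)

Extreme points and C = 9u - 6v:
  (-11/38, -119/38) → C = 615/38
  (-31/8, 61/8) → C = -645/8
  (-319/12, -181/12) → C = -595/4

The maximum is at (-11/38, -119/38). Substituting into each constraint, equality holds for (i) and (ii); the remaining constraints have slack.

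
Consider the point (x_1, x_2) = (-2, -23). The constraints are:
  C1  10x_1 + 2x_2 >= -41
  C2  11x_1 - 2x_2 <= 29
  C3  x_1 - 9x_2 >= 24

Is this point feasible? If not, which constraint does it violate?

not feasible — violates C1

Constraint C1: 10x_1 + 2x_2 = -66, which is not ≥ -41. All other constraints are satisfied.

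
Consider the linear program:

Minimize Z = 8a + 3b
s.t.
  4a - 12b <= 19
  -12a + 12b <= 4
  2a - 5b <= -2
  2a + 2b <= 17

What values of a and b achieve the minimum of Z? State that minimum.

a = 1/9, b = 4/9, minimum Z = 20/9

Corner points and Z = 8a + 3b:
  (1/9, 4/9) → Z = 20/9
  (49/12, 53/12) → Z = 551/12
  (81/14, 19/7) → Z = 381/7

The binding constraints are -12a + 12b = 4 and 2a - 5b = -2.
Solving simultaneously gives a = 1/9, b = 4/9.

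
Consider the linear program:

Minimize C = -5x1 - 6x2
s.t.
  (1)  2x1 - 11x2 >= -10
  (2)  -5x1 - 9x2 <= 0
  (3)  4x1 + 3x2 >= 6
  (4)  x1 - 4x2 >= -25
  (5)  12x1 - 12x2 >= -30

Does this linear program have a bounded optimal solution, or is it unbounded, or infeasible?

From the feasible point (18/25, 26/25), moving in the direction (11, 2) keeps every constraint satisfied while C decreases without bound.

unbounded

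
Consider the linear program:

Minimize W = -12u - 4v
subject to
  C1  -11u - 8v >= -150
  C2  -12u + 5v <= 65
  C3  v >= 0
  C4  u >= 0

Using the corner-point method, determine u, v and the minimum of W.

Vertices and W = -12u - 4v:
  (230/151, 2515/151) → W = -12820/151
  (150/11, 0) → W = -1800/11
  (0, 13) → W = -52
  (0, 0) → W = 0

The optimum lies where -11u - 8v = -150 and v = 0.
Solving simultaneously gives u = 150/11, v = 0.

u = 150/11, v = 0, minimum W = -1800/11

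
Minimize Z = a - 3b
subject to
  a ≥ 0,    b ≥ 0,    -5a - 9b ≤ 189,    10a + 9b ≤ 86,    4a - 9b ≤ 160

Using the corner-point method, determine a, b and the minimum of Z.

a = 0, b = 86/9, minimum Z = -86/3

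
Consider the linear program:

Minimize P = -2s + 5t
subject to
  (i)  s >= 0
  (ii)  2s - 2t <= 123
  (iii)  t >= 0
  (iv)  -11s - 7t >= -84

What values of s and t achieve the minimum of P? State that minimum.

s = 84/11, t = 0, minimum P = -168/11

Extreme points and P = -2s + 5t:
  (0, 0) → P = 0
  (0, 12) → P = 60
  (84/11, 0) → P = -168/11

At the optimal vertex, t = 0 and -11s - 7t = -84.
Solving simultaneously gives s = 84/11, t = 0.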